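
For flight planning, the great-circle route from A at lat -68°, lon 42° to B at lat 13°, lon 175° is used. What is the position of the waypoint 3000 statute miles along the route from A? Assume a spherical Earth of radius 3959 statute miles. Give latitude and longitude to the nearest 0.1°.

≈ lat -55.8°, lon 143.2°

Write both endpoints as unit vectors p₁, p₂ with components (cos φ cos λ, cos φ sin λ, sin φ).
The central angle between the endpoints is δ = arccos(p₁·p₂) ≈ 2.046 rad (117.2°). The total great-circle distance is δ·R ≈ 2.046 × 3959 ≈ 8100 mi, so the target fraction is f = 3000/8100 ≈ 0.370.
Interpolate at f ≈ 0.370 with slerp weights a = sin((1−f)δ)/sin δ ≈ 1.080, b = sin(fδ)/sin δ ≈ 0.773.
p = a·p₁ + b·p₂ ≈ (-0.450, 0.336, -0.827); φ = arcsin(p_z) ≈ -55.84°, λ = atan2(p_y, p_x) ≈ 143.20°.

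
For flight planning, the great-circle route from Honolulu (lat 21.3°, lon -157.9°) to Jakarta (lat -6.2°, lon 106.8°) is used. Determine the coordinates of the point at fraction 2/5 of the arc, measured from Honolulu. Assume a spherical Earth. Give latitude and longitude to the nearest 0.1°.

≈ lat 14.1°, lon 161.9°

Convert each endpoint to a unit vector on the sphere (x = cos φ cos λ, y = cos φ sin λ, z = sin φ).
The central angle between the endpoints is δ = arccos(p₁·p₂) ≈ 1.696 rad (97.2°).
Interpolate at f = 2/5 with slerp weights a = sin((1−f)δ)/sin δ ≈ 0.858, b = sin(fδ)/sin δ ≈ 0.632.
p = a·p₁ + b·p₂ ≈ (-0.922, 0.301, 0.243); φ = arcsin(p_z) ≈ 14.07°, λ = atan2(p_y, p_x) ≈ 161.90°.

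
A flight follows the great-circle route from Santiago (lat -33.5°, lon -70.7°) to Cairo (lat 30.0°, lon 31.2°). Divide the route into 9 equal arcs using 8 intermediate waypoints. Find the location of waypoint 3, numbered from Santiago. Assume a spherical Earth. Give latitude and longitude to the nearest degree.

Convert each endpoint to a unit vector on the sphere (x = cos φ cos λ, y = cos φ sin λ, z = sin φ).
The central angle between the endpoints is δ = arccos(p₁·p₂) ≈ 2.010 rad (115.1°).
Interpolate at f = 3/9 with slerp weights a = sin((1−f)δ)/sin δ ≈ 1.075, b = sin(fδ)/sin δ ≈ 0.686.
p = a·p₁ + b·p₂ ≈ (0.804, -0.539, -0.251); φ = arcsin(p_z) ≈ -14.51°, λ = atan2(p_y, p_x) ≈ -33.80°.

≈ lat -15°, lon -34°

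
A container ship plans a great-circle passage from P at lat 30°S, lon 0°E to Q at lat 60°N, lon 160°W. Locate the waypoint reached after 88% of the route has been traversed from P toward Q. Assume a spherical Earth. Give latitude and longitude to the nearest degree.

≈ lat 72°N, lon 127°W

From cos δ = sin φ₁ sin φ₂ + cos φ₁ cos φ₂ cos Δλ, the central angle is δ ≈ 2.568 rad (147.1°).
Interpolate at f = 0.88 with slerp weights a = sin((1−f)δ)/sin δ ≈ 0.559, b = sin(fδ)/sin δ ≈ 1.422.
p = a·p₁ + b·p₂ ≈ (-0.184, -0.243, 0.952); φ = arcsin(p_z) ≈ 72.23°, λ = atan2(p_y, p_x) ≈ -127.15°.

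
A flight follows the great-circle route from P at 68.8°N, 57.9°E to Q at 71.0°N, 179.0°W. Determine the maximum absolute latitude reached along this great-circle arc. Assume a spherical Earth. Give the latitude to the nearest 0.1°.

The great circle lies in the plane with unit normal n̂ = (p₁ × p₂)/|p₁ × p₂|.
Here n̂_z ≈ +0.171; the vertex latitude is φ_max = arccos|n̂_z| ≈ 80.1°.
Check via Clairaut: cos φ_max = |cos φ₁| · sin C = cos(68.8°)·sin(28.2°) ≈ 0.171, again giving ≈ 80.1°.

≈ 80.1°N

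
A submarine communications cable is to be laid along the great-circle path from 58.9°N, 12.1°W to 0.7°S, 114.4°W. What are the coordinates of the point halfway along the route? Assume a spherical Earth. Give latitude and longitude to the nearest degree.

≈ 40°N, 85°W

From cos δ = sin φ₁ sin φ₂ + cos φ₁ cos φ₂ cos Δλ, the central angle is δ ≈ 1.692 rad (96.9°).
Interpolate at f = 1/2 with slerp weights a = sin((1−f)δ)/sin δ ≈ 0.754, b = sin(fδ)/sin δ ≈ 0.754.
p = a·p₁ + b·p₂ ≈ (0.069, -0.768, 0.636); φ = arcsin(p_z) ≈ 39.52°, λ = atan2(p_y, p_x) ≈ -84.84°.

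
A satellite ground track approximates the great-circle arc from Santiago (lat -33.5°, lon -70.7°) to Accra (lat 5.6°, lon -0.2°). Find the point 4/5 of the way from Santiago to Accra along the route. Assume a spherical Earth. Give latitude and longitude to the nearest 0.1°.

≈ lat -3.6°, lon -12.6°

Convert each endpoint to a unit vector on the sphere (x = cos φ cos λ, y = cos φ sin λ, z = sin φ).
The central angle between the endpoints is δ = arccos(p₁·p₂) ≈ 1.346 rad (77.1°).
Interpolate at f = 4/5 with slerp weights a = sin((1−f)δ)/sin δ ≈ 0.273, b = sin(fδ)/sin δ ≈ 0.903.
p = a·p₁ + b·p₂ ≈ (0.974, -0.218, -0.062); φ = arcsin(p_z) ≈ -3.58°, λ = atan2(p_y, p_x) ≈ -12.61°.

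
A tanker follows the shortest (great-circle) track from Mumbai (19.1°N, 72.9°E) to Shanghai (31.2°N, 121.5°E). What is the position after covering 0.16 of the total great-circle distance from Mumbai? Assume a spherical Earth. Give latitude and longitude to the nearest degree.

≈ (22°N, 80°E)

Write both endpoints as unit vectors p₁, p₂ with components (cos φ cos λ, cos φ sin λ, sin φ).
The central angle between the endpoints is δ = arccos(p₁·p₂) ≈ 0.790 rad (45.2°).
Interpolate at f = 0.16 with slerp weights a = sin((1−f)δ)/sin δ ≈ 0.867, b = sin(fδ)/sin δ ≈ 0.177.
p = a·p₁ + b·p₂ ≈ (0.162, 0.913, 0.376); φ = arcsin(p_z) ≈ 22.06°, λ = atan2(p_y, p_x) ≈ 79.96°.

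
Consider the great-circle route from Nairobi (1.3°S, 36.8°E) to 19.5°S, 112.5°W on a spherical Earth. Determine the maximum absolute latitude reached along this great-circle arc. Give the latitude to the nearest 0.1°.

The great circle lies in the plane with unit normal n̂ = (p₁ × p₂)/|p₁ × p₂|.
Here n̂_z ≈ -0.807; the vertex latitude is φ_max = arccos|n̂_z| ≈ 36.2°.

≈ 36.2°S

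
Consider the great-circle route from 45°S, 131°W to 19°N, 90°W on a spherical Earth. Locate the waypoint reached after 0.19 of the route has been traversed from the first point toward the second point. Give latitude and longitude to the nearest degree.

≈ 34°S, 120°W

The haversine formula gives a central angle δ ≈ 1.293 rad (74.1°) between the endpoints.
Interpolate at f = 0.19 with slerp weights a = sin((1−f)δ)/sin δ ≈ 0.901, b = sin(fδ)/sin δ ≈ 0.253.
p = a·p₁ + b·p₂ ≈ (-0.418, -0.720, -0.554); φ = arcsin(p_z) ≈ -33.68°, λ = atan2(p_y, p_x) ≈ -120.13°.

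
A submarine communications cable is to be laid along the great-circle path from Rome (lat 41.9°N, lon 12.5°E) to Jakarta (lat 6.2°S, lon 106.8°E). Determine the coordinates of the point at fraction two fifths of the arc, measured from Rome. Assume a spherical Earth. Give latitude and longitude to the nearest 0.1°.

The haversine formula gives a central angle δ ≈ 1.699 rad (97.3°) between the endpoints.
Interpolate at f = 2/5 with slerp weights a = sin((1−f)δ)/sin δ ≈ 0.859, b = sin(fδ)/sin δ ≈ 0.634.
p = a·p₁ + b·p₂ ≈ (0.442, 0.741, 0.505); φ = arcsin(p_z) ≈ 30.34°, λ = atan2(p_y, p_x) ≈ 59.20°.

≈ lat 30.3°N, lon 59.2°E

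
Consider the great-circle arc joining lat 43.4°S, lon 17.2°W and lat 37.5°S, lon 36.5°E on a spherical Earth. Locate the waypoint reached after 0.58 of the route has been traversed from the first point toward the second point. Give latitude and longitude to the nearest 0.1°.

≈ lat 43.1°S, lon 15.3°E

Convert each endpoint to a unit vector on the sphere (x = cos φ cos λ, y = cos φ sin λ, z = sin φ).
The central angle between the endpoints is δ = arccos(p₁·p₂) ≈ 0.708 rad (40.6°).
Interpolate at f = 0.58 with slerp weights a = sin((1−f)δ)/sin δ ≈ 0.451, b = sin(fδ)/sin δ ≈ 0.614.
p = a·p₁ + b·p₂ ≈ (0.704, 0.193, -0.683); φ = arcsin(p_z) ≈ -43.10°, λ = atan2(p_y, p_x) ≈ 15.32°.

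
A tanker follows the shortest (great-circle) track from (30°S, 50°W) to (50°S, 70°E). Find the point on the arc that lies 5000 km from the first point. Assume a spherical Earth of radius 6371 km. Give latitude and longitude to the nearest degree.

≈ (59°S, 1°E)

Convert each endpoint to a unit vector on the sphere (x = cos φ cos λ, y = cos φ sin λ, z = sin φ).
The central angle between the endpoints is δ = arccos(p₁·p₂) ≈ 1.466 rad (84.0°). The total great-circle distance is δ·R ≈ 1.466 × 6371 ≈ 9339 km, so the target fraction is f = 5000/9339 ≈ 0.535.
Interpolate at f ≈ 0.535 with slerp weights a = sin((1−f)δ)/sin δ ≈ 0.633, b = sin(fδ)/sin δ ≈ 0.711.
p = a·p₁ + b·p₂ ≈ (0.509, 0.009, -0.861); φ = arcsin(p_z) ≈ -59.42°, λ = atan2(p_y, p_x) ≈ 1.03°.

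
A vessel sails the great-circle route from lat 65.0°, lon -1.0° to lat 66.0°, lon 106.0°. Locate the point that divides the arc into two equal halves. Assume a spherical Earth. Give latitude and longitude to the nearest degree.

≈ lat 75°, lon 51°

Convert each endpoint to a unit vector on the sphere (x = cos φ cos λ, y = cos φ sin λ, z = sin φ).
The central angle between the endpoints is δ = arccos(p₁·p₂) ≈ 0.680 rad (38.9°).
Interpolate at f = 1/2 with slerp weights a = sin((1−f)δ)/sin δ ≈ 0.530, b = sin(fδ)/sin δ ≈ 0.530.
p = a·p₁ + b·p₂ ≈ (0.165, 0.203, 0.965); φ = arcsin(p_z) ≈ 74.83°, λ = atan2(p_y, p_x) ≈ 51.02°.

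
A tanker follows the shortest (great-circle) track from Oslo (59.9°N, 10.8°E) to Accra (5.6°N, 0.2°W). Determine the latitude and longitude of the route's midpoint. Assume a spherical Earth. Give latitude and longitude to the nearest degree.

Convert each endpoint to a unit vector on the sphere (x = cos φ cos λ, y = cos φ sin λ, z = sin φ).
The central angle between the endpoints is δ = arccos(p₁·p₂) ≈ 0.959 rad (54.9°).
Interpolate at f = 1/2 with slerp weights a = sin((1−f)δ)/sin δ ≈ 0.564, b = sin(fδ)/sin δ ≈ 0.564.
p = a·p₁ + b·p₂ ≈ (0.838, 0.051, 0.543); φ = arcsin(p_z) ≈ 32.86°, λ = atan2(p_y, p_x) ≈ 3.48°.

≈ (33°N, 3°E)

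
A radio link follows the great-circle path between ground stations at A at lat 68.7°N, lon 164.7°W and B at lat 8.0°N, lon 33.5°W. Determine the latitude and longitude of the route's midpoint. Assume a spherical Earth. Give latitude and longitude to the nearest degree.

≈ lat 53°N, lon 53°W

Write both endpoints as unit vectors p₁, p₂ with components (cos φ cos λ, cos φ sin λ, sin φ).
The central angle between the endpoints is δ = arccos(p₁·p₂) ≈ 1.678 rad (96.2°).
Interpolate at f = 1/2 with slerp weights a = sin((1−f)δ)/sin δ ≈ 0.748, b = sin(fδ)/sin δ ≈ 0.748.
p = a·p₁ + b·p₂ ≈ (0.356, -0.481, 0.801); φ = arcsin(p_z) ≈ 53.27°, λ = atan2(p_y, p_x) ≈ -53.50°.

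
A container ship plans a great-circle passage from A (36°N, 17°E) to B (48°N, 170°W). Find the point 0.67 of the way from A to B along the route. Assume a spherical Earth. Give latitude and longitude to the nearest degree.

≈ (79°N, 174°E)

Convert each endpoint to a unit vector on the sphere (x = cos φ cos λ, y = cos φ sin λ, z = sin φ).
The central angle between the endpoints is δ = arccos(p₁·p₂) ≈ 1.671 rad (95.8°).
Interpolate at f = 0.67 with slerp weights a = sin((1−f)δ)/sin δ ≈ 0.527, b = sin(fδ)/sin δ ≈ 0.905.
p = a·p₁ + b·p₂ ≈ (-0.189, 0.019, 0.982); φ = arcsin(p_z) ≈ 79.07°, λ = atan2(p_y, p_x) ≈ 174.11°.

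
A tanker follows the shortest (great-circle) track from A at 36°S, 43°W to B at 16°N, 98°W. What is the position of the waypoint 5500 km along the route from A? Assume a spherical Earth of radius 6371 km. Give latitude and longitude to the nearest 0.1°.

≈ 1.8°S, 81.6°W

The haversine formula gives a central angle δ ≈ 1.283 rad (73.5°) between the endpoints. The total great-circle distance is δ·R ≈ 1.283 × 6371 ≈ 8173 km, so the target fraction is f = 5500/8173 ≈ 0.673.
Interpolate at f ≈ 0.673 with slerp weights a = sin((1−f)δ)/sin δ ≈ 0.425, b = sin(fδ)/sin δ ≈ 0.793.
p = a·p₁ + b·p₂ ≈ (0.145, -0.989, -0.031); φ = arcsin(p_z) ≈ -1.79°, λ = atan2(p_y, p_x) ≈ -81.64°.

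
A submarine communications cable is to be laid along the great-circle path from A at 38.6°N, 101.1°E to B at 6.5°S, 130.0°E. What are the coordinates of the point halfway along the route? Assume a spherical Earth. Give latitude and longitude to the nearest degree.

Write both endpoints as unit vectors p₁, p₂ with components (cos φ cos λ, cos φ sin λ, sin φ).
The central angle between the endpoints is δ = arccos(p₁·p₂) ≈ 0.916 rad (52.5°).
Interpolate at f = 1/2 with slerp weights a = sin((1−f)δ)/sin δ ≈ 0.557, b = sin(fδ)/sin δ ≈ 0.557.
p = a·p₁ + b·p₂ ≈ (-0.440, 0.852, 0.285); φ = arcsin(p_z) ≈ 16.54°, λ = atan2(p_y, p_x) ≈ 117.31°.

≈ 17°N, 117°E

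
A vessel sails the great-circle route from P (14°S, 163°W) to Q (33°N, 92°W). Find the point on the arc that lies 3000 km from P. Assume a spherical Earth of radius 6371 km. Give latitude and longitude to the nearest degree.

≈ (3°N, 142°W)

The haversine formula gives a central angle δ ≈ 1.437 rad (82.3°) between the endpoints. The total great-circle distance is δ·R ≈ 1.437 × 6371 ≈ 9157 km, so the target fraction is f = 3000/9157 ≈ 0.328.
Interpolate at f ≈ 0.328 with slerp weights a = sin((1−f)δ)/sin δ ≈ 0.830, b = sin(fδ)/sin δ ≈ 0.458.
p = a·p₁ + b·p₂ ≈ (-0.784, -0.619, 0.048); φ = arcsin(p_z) ≈ 2.78°, λ = atan2(p_y, p_x) ≈ -141.69°.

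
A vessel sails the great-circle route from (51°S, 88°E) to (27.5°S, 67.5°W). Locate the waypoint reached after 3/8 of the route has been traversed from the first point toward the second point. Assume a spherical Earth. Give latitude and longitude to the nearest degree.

≈ (76°S, 15°E)

Write both endpoints as unit vectors p₁, p₂ with components (cos φ cos λ, cos φ sin λ, sin φ).
The central angle between the endpoints is δ = arccos(p₁·p₂) ≈ 1.720 rad (98.6°).
Interpolate at f = 3/8 with slerp weights a = sin((1−f)δ)/sin δ ≈ 0.890, b = sin(fδ)/sin δ ≈ 0.608.
p = a·p₁ + b·p₂ ≈ (0.226, 0.061, -0.972); φ = arcsin(p_z) ≈ -76.46°, λ = atan2(p_y, p_x) ≈ 15.15°.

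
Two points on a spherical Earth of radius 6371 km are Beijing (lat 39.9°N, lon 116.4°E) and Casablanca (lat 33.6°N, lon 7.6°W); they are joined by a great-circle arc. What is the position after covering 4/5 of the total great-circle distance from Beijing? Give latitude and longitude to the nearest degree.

Write both endpoints as unit vectors p₁, p₂ with components (cos φ cos λ, cos φ sin λ, sin φ).
The central angle between the endpoints is δ = arccos(p₁·p₂) ≈ 1.573 rad (90.1°).
Interpolate at f = 4/5 with slerp weights a = sin((1−f)δ)/sin δ ≈ 0.309, b = sin(fδ)/sin δ ≈ 0.952.
p = a·p₁ + b·p₂ ≈ (0.680, 0.108, 0.725); φ = arcsin(p_z) ≈ 46.48°, λ = atan2(p_y, p_x) ≈ 9.01°.

≈ lat 46°N, lon 9°E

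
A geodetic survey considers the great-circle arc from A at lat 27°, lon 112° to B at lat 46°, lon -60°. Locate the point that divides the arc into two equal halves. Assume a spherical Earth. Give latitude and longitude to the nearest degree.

≈ lat 79°, lon 87°

Convert each endpoint to a unit vector on the sphere (x = cos φ cos λ, y = cos φ sin λ, z = sin φ).
The central angle between the endpoints is δ = arccos(p₁·p₂) ≈ 1.861 rad (106.6°).
Interpolate at f = 1/2 with slerp weights a = sin((1−f)δ)/sin δ ≈ 0.837, b = sin(fδ)/sin δ ≈ 0.837.
p = a·p₁ + b·p₂ ≈ (0.011, 0.188, 0.982); φ = arcsin(p_z) ≈ 79.15°, λ = atan2(p_y, p_x) ≈ 86.55°.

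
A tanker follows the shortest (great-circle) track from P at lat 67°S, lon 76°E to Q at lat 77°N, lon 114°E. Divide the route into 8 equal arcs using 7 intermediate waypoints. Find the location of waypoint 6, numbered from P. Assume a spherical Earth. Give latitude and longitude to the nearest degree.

≈ lat 42°N, lon 94°E

Write both endpoints as unit vectors p₁, p₂ with components (cos φ cos λ, cos φ sin λ, sin φ).
The central angle between the endpoints is δ = arccos(p₁·p₂) ≈ 2.546 rad (145.9°).
Interpolate at f = 6/8 with slerp weights a = sin((1−f)δ)/sin δ ≈ 1.059, b = sin(fδ)/sin δ ≈ 1.681.
p = a·p₁ + b·p₂ ≈ (-0.054, 0.747, 0.663); φ = arcsin(p_z) ≈ 41.52°, λ = atan2(p_y, p_x) ≈ 94.11°.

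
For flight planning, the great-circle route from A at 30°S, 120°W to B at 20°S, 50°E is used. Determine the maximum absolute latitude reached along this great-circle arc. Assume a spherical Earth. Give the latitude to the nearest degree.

≈ 80°S

The great circle lies in the plane with unit normal n̂ = (p₁ × p₂)/|p₁ × p₂|.
Here n̂_z ≈ +0.182; the vertex latitude is φ_max = arccos|n̂_z| ≈ 79.5°.
Check via Clairaut: cos φ_max = |cos φ₁| · sin C = cos(30.0°)·sin(167.9°) ≈ 0.182, again giving ≈ 79.5°.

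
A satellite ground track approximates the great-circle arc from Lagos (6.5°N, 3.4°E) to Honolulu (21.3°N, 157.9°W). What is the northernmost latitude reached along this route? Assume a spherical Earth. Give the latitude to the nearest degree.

The great circle lies in the plane with unit normal n̂ = (p₁ × p₂)/|p₁ × p₂|.
Here n̂_z ≈ -0.540; the vertex latitude is φ_max = arccos|n̂_z| ≈ 57.3°.
Check via Clairaut: cos φ_max = |cos φ₁| · sin C = cos(6.5°)·sin(33.0°) ≈ 0.540, again giving ≈ 57.3°.

≈ 57°N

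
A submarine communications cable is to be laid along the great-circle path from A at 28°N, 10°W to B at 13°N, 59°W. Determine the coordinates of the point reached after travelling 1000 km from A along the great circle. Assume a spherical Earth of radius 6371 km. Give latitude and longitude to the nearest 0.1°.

≈ 26.4°N, 20.0°W

Write both endpoints as unit vectors p₁, p₂ with components (cos φ cos λ, cos φ sin λ, sin φ).
The central angle between the endpoints is δ = arccos(p₁·p₂) ≈ 0.837 rad (47.9°). The total great-circle distance is δ·R ≈ 0.837 × 6371 ≈ 5330 km, so the target fraction is f = 1000/5330 ≈ 0.188.
Interpolate at f ≈ 0.188 with slerp weights a = sin((1−f)δ)/sin δ ≈ 0.847, b = sin(fδ)/sin δ ≈ 0.211.
p = a·p₁ + b·p₂ ≈ (0.842, -0.306, 0.445); φ = arcsin(p_z) ≈ 26.41°, λ = atan2(p_y, p_x) ≈ -19.96°.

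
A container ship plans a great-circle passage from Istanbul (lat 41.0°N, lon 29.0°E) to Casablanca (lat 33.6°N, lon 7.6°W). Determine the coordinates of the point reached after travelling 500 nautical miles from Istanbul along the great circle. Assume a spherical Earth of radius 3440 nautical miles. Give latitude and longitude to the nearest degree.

≈ lat 40°N, lon 18°E

Convert each endpoint to a unit vector on the sphere (x = cos φ cos λ, y = cos φ sin λ, z = sin φ).
The central angle between the endpoints is δ = arccos(p₁·p₂) ≈ 0.520 rad (29.8°). The total great-circle distance is δ·R ≈ 0.520 × 3440 ≈ 1789 nmi, so the target fraction is f = 500/1789 ≈ 0.279.
Interpolate at f ≈ 0.279 with slerp weights a = sin((1−f)δ)/sin δ ≈ 0.737, b = sin(fδ)/sin δ ≈ 0.291.
p = a·p₁ + b·p₂ ≈ (0.727, 0.237, 0.645); φ = arcsin(p_z) ≈ 40.13°, λ = atan2(p_y, p_x) ≈ 18.09°.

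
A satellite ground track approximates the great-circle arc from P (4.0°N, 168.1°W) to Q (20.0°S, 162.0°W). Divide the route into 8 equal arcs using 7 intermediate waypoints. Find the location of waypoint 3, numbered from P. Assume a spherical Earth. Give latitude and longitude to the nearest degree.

≈ (5°S, 166°W)

Write both endpoints as unit vectors p₁, p₂ with components (cos φ cos λ, cos φ sin λ, sin φ).
The central angle between the endpoints is δ = arccos(p₁·p₂) ≈ 0.432 rad (24.7°).
Interpolate at f = 3/8 with slerp weights a = sin((1−f)δ)/sin δ ≈ 0.637, b = sin(fδ)/sin δ ≈ 0.385.
p = a·p₁ + b·p₂ ≈ (-0.966, -0.243, -0.087); φ = arcsin(p_z) ≈ -5.01°, λ = atan2(p_y, p_x) ≈ -165.89°.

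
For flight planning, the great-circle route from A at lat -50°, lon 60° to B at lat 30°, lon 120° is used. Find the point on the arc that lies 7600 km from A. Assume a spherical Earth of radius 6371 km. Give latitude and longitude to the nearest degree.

Write both endpoints as unit vectors p₁, p₂ with components (cos φ cos λ, cos φ sin λ, sin φ).
The central angle between the endpoints is δ = arccos(p₁·p₂) ≈ 1.676 rad (96.0°). The total great-circle distance is δ·R ≈ 1.676 × 6371 ≈ 10676 km, so the target fraction is f = 7600/10676 ≈ 0.712.
Interpolate at f ≈ 0.712 with slerp weights a = sin((1−f)δ)/sin δ ≈ 0.467, b = sin(fδ)/sin δ ≈ 0.935.
p = a·p₁ + b·p₂ ≈ (-0.255, 0.961, 0.110); φ = arcsin(p_z) ≈ 6.30°, λ = atan2(p_y, p_x) ≈ 104.84°.

≈ lat 6°, lon 105°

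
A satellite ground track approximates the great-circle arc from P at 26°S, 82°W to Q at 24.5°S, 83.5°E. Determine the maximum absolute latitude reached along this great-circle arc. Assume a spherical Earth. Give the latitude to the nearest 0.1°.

The great circle lies in the plane with unit normal n̂ = (p₁ × p₂)/|p₁ × p₂|.
Here n̂_z ≈ +0.258; the vertex latitude is φ_max = arccos|n̂_z| ≈ 75.0°.

≈ 75.0°S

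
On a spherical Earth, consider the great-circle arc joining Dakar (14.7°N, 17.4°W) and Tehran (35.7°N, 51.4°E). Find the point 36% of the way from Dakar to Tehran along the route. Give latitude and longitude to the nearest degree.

From cos δ = sin φ₁ sin φ₂ + cos φ₁ cos φ₂ cos Δλ, the central angle is δ ≈ 1.124 rad (64.4°).
Interpolate at f = 0.36 with slerp weights a = sin((1−f)δ)/sin δ ≈ 0.731, b = sin(fδ)/sin δ ≈ 0.437.
p = a·p₁ + b·p₂ ≈ (0.896, 0.066, 0.440); φ = arcsin(p_z) ≈ 26.11°, λ = atan2(p_y, p_x) ≈ 4.20°.

≈ 26°N, 4°E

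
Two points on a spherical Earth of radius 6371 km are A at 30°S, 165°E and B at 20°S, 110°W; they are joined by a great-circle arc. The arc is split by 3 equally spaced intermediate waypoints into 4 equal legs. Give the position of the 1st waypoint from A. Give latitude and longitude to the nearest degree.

≈ 33°S, 173°W

Write both endpoints as unit vectors p₁, p₂ with components (cos φ cos λ, cos φ sin λ, sin φ).
The central angle between the endpoints is δ = arccos(p₁·p₂) ≈ 1.326 rad (76.0°).
Interpolate at f = 1/4 with slerp weights a = sin((1−f)δ)/sin δ ≈ 0.864, b = sin(fδ)/sin δ ≈ 0.336.
p = a·p₁ + b·p₂ ≈ (-0.831, -0.103, -0.547); φ = arcsin(p_z) ≈ -33.16°, λ = atan2(p_y, p_x) ≈ -172.96°.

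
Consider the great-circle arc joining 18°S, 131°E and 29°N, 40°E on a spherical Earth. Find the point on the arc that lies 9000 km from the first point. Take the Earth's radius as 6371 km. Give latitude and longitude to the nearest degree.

≈ 23°N, 59°E

The haversine formula gives a central angle δ ≈ 1.736 rad (99.5°) between the endpoints. The total great-circle distance is δ·R ≈ 1.736 × 6371 ≈ 11059 km, so the target fraction is f = 9000/11059 ≈ 0.814.
Interpolate at f ≈ 0.814 with slerp weights a = sin((1−f)δ)/sin δ ≈ 0.322, b = sin(fδ)/sin δ ≈ 1.001.
p = a·p₁ + b·p₂ ≈ (0.470, 0.794, 0.386); φ = arcsin(p_z) ≈ 22.70°, λ = atan2(p_y, p_x) ≈ 59.38°.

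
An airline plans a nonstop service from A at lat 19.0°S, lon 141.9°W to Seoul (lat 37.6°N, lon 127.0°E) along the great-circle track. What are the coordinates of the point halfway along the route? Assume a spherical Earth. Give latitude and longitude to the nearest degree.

Write both endpoints as unit vectors p₁, p₂ with components (cos φ cos λ, cos φ sin λ, sin φ).
The central angle between the endpoints is δ = arccos(p₁·p₂) ≈ 1.785 rad (102.3°).
Interpolate at f = 1/2 with slerp weights a = sin((1−f)δ)/sin δ ≈ 0.797, b = sin(fδ)/sin δ ≈ 0.797.
p = a·p₁ + b·p₂ ≈ (-0.973, 0.039, 0.227); φ = arcsin(p_z) ≈ 13.11°, λ = atan2(p_y, p_x) ≈ 177.69°.

≈ lat 13°N, lon 178°E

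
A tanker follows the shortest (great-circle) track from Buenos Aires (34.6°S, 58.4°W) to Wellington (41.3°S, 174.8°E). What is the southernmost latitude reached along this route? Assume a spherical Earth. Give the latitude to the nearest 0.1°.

≈ 60.3°S

The great circle lies in the plane with unit normal n̂ = (p₁ × p₂)/|p₁ × p₂|.
Here n̂_z ≈ -0.495; the vertex latitude is φ_max = arccos|n̂_z| ≈ 60.3°.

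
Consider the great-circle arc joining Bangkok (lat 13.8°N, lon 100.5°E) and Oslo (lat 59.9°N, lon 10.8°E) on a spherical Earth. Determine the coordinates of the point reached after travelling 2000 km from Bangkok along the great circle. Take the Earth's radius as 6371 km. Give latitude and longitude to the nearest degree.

≈ lat 29°N, lon 90°E

Convert each endpoint to a unit vector on the sphere (x = cos φ cos λ, y = cos φ sin λ, z = sin φ).
The central angle between the endpoints is δ = arccos(p₁·p₂) ≈ 1.360 rad (77.9°). The total great-circle distance is δ·R ≈ 1.360 × 6371 ≈ 8667 km, so the target fraction is f = 2000/8667 ≈ 0.231.
Interpolate at f ≈ 0.231 with slerp weights a = sin((1−f)δ)/sin δ ≈ 0.885, b = sin(fδ)/sin δ ≈ 0.316.
p = a·p₁ + b·p₂ ≈ (-0.001, 0.875, 0.484); φ = arcsin(p_z) ≈ 28.97°, λ = atan2(p_y, p_x) ≈ 90.07°.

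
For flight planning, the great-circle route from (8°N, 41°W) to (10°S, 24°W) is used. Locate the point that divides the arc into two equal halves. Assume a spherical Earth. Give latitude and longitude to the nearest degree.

The haversine formula gives a central angle δ ≈ 0.431 rad (24.7°) between the endpoints.
Interpolate at f = 1/2 with slerp weights a = sin((1−f)δ)/sin δ ≈ 0.512, b = sin(fδ)/sin δ ≈ 0.512.
p = a·p₁ + b·p₂ ≈ (0.843, -0.538, -0.018); φ = arcsin(p_z) ≈ -1.01°, λ = atan2(p_y, p_x) ≈ -32.52°.

≈ (1°S, 33°W)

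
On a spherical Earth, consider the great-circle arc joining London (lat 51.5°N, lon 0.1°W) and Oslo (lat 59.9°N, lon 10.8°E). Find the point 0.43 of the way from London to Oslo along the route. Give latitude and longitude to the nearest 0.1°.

From cos δ = sin φ₁ sin φ₂ + cos φ₁ cos φ₂ cos Δλ, the central angle is δ ≈ 0.181 rad (10.4°).
Interpolate at f = 0.43 with slerp weights a = sin((1−f)δ)/sin δ ≈ 0.572, b = sin(fδ)/sin δ ≈ 0.432.
p = a·p₁ + b·p₂ ≈ (0.569, 0.040, 0.821); φ = arcsin(p_z) ≈ 55.23°, λ = atan2(p_y, p_x) ≈ 4.02°.

≈ lat 55.2°N, lon 4.0°E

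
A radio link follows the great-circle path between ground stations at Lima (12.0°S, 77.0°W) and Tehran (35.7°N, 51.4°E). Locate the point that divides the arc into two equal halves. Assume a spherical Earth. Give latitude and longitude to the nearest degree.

≈ 25°N, 24°W

Convert each endpoint to a unit vector on the sphere (x = cos φ cos λ, y = cos φ sin λ, z = sin φ).
The central angle between the endpoints is δ = arccos(p₁·p₂) ≈ 2.233 rad (127.9°).
Interpolate at f = 1/2 with slerp weights a = sin((1−f)δ)/sin δ ≈ 1.139, b = sin(fδ)/sin δ ≈ 1.139.
p = a·p₁ + b·p₂ ≈ (0.828, -0.363, 0.428); φ = arcsin(p_z) ≈ 25.34°, λ = atan2(p_y, p_x) ≈ -23.66°.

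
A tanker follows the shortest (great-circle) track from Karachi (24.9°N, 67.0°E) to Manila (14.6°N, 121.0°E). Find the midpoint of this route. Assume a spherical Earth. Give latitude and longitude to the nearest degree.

Write both endpoints as unit vectors p₁, p₂ with components (cos φ cos λ, cos φ sin λ, sin φ).
The central angle between the endpoints is δ = arccos(p₁·p₂) ≈ 0.899 rad (51.5°).
Interpolate at f = 1/2 with slerp weights a = sin((1−f)δ)/sin δ ≈ 0.555, b = sin(fδ)/sin δ ≈ 0.555.
p = a·p₁ + b·p₂ ≈ (-0.080, 0.924, 0.374); φ = arcsin(p_z) ≈ 21.94°, λ = atan2(p_y, p_x) ≈ 94.94°.

≈ 22°N, 95°E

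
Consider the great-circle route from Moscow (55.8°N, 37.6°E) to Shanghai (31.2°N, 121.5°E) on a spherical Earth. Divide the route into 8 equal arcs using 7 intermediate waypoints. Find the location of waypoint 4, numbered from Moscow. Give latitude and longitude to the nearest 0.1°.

The haversine formula gives a central angle δ ≈ 1.071 rad (61.3°) between the endpoints.
Interpolate at f = 4/8 with slerp weights a = sin((1−f)δ)/sin δ ≈ 0.581, b = sin(fδ)/sin δ ≈ 0.581.
p = a·p₁ + b·p₂ ≈ (-0.001, 0.623, 0.782); φ = arcsin(p_z) ≈ 51.44°, λ = atan2(p_y, p_x) ≈ 90.09°.

≈ 51.4°N, 90.1°E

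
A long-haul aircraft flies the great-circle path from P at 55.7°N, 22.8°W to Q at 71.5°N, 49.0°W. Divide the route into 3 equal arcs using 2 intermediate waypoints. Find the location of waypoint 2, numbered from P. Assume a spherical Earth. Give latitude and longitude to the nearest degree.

Write both endpoints as unit vectors p₁, p₂ with components (cos φ cos λ, cos φ sin λ, sin φ).
The central angle between the endpoints is δ = arccos(p₁·p₂) ≈ 0.337 rad (19.3°).
Interpolate at f = 2/3 with slerp weights a = sin((1−f)δ)/sin δ ≈ 0.339, b = sin(fδ)/sin δ ≈ 0.674.
p = a·p₁ + b·p₂ ≈ (0.316, -0.235, 0.919); φ = arcsin(p_z) ≈ 66.78°, λ = atan2(p_y, p_x) ≈ -36.65°.

≈ 67°N, 37°W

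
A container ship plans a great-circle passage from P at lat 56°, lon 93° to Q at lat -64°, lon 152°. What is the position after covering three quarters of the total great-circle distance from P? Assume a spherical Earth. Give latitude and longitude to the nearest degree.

≈ lat -35°, lon 129°

The haversine formula gives a central angle δ ≈ 2.238 rad (128.2°) between the endpoints.
Interpolate at f = 3/4 with slerp weights a = sin((1−f)δ)/sin δ ≈ 0.676, b = sin(fδ)/sin δ ≈ 1.266.
p = a·p₁ + b·p₂ ≈ (-0.510, 0.638, -0.577); φ = arcsin(p_z) ≈ -35.27°, λ = atan2(p_y, p_x) ≈ 128.63°.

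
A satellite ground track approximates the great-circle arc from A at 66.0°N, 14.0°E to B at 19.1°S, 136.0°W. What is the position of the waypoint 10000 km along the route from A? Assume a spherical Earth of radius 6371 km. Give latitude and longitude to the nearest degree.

≈ 19°N, 126°W

From cos δ = sin φ₁ sin φ₂ + cos φ₁ cos φ₂ cos Δλ, the central angle is δ ≈ 2.255 rad (129.2°). The total great-circle distance is δ·R ≈ 2.255 × 6371 ≈ 14364 km, so the target fraction is f = 10000/14364 ≈ 0.696.
Interpolate at f ≈ 0.696 with slerp weights a = sin((1−f)δ)/sin δ ≈ 0.816, b = sin(fδ)/sin δ ≈ 1.290.
p = a·p₁ + b·p₂ ≈ (-0.555, -0.767, 0.324); φ = arcsin(p_z) ≈ 18.88°, λ = atan2(p_y, p_x) ≈ -125.90°.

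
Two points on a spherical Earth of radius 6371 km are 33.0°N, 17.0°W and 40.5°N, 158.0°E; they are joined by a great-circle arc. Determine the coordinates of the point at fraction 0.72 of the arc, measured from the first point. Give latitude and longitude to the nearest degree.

Convert each endpoint to a unit vector on the sphere (x = cos φ cos λ, y = cos φ sin λ, z = sin φ).
The central angle between the endpoints is δ = arccos(p₁·p₂) ≈ 1.856 rad (106.4°).
Interpolate at f = 0.72 with slerp weights a = sin((1−f)δ)/sin δ ≈ 0.518, b = sin(fδ)/sin δ ≈ 1.014.
p = a·p₁ + b·p₂ ≈ (-0.300, 0.162, 0.940); φ = arcsin(p_z) ≈ 70.09°, λ = atan2(p_y, p_x) ≈ 151.62°.

≈ 70°N, 152°E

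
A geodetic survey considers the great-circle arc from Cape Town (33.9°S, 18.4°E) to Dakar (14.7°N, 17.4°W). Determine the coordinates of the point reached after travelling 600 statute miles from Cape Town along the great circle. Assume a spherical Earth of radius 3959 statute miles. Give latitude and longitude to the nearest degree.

≈ (27°S, 12°E)

From cos δ = sin φ₁ sin φ₂ + cos φ₁ cos φ₂ cos Δλ, the central angle is δ ≈ 1.036 rad (59.4°). The total great-circle distance is δ·R ≈ 1.036 × 3959 ≈ 4102 mi, so the target fraction is f = 600/4102 ≈ 0.146.
Interpolate at f ≈ 0.146 with slerp weights a = sin((1−f)δ)/sin δ ≈ 0.899, b = sin(fδ)/sin δ ≈ 0.175.
p = a·p₁ + b·p₂ ≈ (0.870, 0.185, -0.457); φ = arcsin(p_z) ≈ -27.19°, λ = atan2(p_y, p_x) ≈ 11.99°.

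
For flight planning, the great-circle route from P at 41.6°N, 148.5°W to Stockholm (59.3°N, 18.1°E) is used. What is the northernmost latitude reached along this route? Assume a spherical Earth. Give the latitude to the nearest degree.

The great circle lies in the plane with unit normal n̂ = (p₁ × p₂)/|p₁ × p₂|.
Here n̂_z ≈ +0.090; the vertex latitude is φ_max = arccos|n̂_z| ≈ 84.8°.
Check via Clairaut: cos φ_max = |cos φ₁| · sin C = cos(41.6°)·sin(6.9°) ≈ 0.090, again giving ≈ 84.8°.

≈ 85°N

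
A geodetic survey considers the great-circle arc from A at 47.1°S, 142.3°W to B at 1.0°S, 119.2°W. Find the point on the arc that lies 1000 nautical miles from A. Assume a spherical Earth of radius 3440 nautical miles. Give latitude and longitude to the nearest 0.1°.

≈ 32.3°S, 132.3°W

Write both endpoints as unit vectors p₁, p₂ with components (cos φ cos λ, cos φ sin λ, sin φ).
The central angle between the endpoints is δ = arccos(p₁·p₂) ≈ 0.878 rad (50.3°). The total great-circle distance is δ·R ≈ 0.878 × 3440 ≈ 3020 nmi, so the target fraction is f = 1000/3020 ≈ 0.331.
Interpolate at f ≈ 0.331 with slerp weights a = sin((1−f)δ)/sin δ ≈ 0.720, b = sin(fδ)/sin δ ≈ 0.373.
p = a·p₁ + b·p₂ ≈ (-0.570, -0.625, -0.534); φ = arcsin(p_z) ≈ -32.27°, λ = atan2(p_y, p_x) ≈ -132.35°.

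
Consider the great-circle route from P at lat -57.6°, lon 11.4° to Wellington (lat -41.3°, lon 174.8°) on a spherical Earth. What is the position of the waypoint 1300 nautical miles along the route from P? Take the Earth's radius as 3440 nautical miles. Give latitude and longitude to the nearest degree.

Write both endpoints as unit vectors p₁, p₂ with components (cos φ cos λ, cos φ sin λ, sin φ).
The central angle between the endpoints is δ = arccos(p₁·p₂) ≈ 1.398 rad (80.1°). The total great-circle distance is δ·R ≈ 1.398 × 3440 ≈ 4811 nmi, so the target fraction is f = 1300/4811 ≈ 0.270.
Interpolate at f ≈ 0.270 with slerp weights a = sin((1−f)δ)/sin δ ≈ 0.865, b = sin(fδ)/sin δ ≈ 0.375.
p = a·p₁ + b·p₂ ≈ (0.174, 0.117, -0.978); φ = arcsin(p_z) ≈ -77.88°, λ = atan2(p_y, p_x) ≈ 33.91°.

≈ lat -78°, lon 34°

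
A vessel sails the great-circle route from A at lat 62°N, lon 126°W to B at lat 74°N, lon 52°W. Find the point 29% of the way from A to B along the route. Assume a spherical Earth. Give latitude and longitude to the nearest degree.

≈ lat 68°N, lon 114°W

The haversine formula gives a central angle δ ≈ 0.486 rad (27.8°) between the endpoints.
Interpolate at f = 0.29 with slerp weights a = sin((1−f)δ)/sin δ ≈ 0.724, b = sin(fδ)/sin δ ≈ 0.301.
p = a·p₁ + b·p₂ ≈ (-0.149, -0.340, 0.928); φ = arcsin(p_z) ≈ 68.19°, λ = atan2(p_y, p_x) ≈ -113.61°.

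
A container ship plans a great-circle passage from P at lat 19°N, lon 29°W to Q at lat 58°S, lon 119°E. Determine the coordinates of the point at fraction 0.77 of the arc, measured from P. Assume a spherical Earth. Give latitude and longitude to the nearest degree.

From cos δ = sin φ₁ sin φ₂ + cos φ₁ cos φ₂ cos Δλ, the central angle is δ ≈ 2.348 rad (134.5°).
Interpolate at f = 0.77 with slerp weights a = sin((1−f)δ)/sin δ ≈ 0.721, b = sin(fδ)/sin δ ≈ 1.363.
p = a·p₁ + b·p₂ ≈ (0.246, 0.301, -0.921); φ = arcsin(p_z) ≈ -67.11°, λ = atan2(p_y, p_x) ≈ 50.78°.

≈ lat 67°S, lon 51°E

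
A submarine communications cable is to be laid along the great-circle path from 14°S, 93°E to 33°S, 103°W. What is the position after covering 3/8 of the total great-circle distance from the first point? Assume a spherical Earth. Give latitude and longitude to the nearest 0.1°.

≈ 58.9°S, 119.4°E

Write both endpoints as unit vectors p₁, p₂ with components (cos φ cos λ, cos φ sin λ, sin φ).
The central angle between the endpoints is δ = arccos(p₁·p₂) ≈ 2.279 rad (130.6°).
Interpolate at f = 3/8 with slerp weights a = sin((1−f)δ)/sin δ ≈ 1.303, b = sin(fδ)/sin δ ≈ 0.993.
p = a·p₁ + b·p₂ ≈ (-0.254, 0.451, -0.856); φ = arcsin(p_z) ≈ -58.87°, λ = atan2(p_y, p_x) ≈ 119.37°.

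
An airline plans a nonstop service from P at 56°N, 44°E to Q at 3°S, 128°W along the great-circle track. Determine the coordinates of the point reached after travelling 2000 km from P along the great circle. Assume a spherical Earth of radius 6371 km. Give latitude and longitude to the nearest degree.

≈ 73°N, 33°E

Write both endpoints as unit vectors p₁, p₂ with components (cos φ cos λ, cos φ sin λ, sin φ).
The central angle between the endpoints is δ = arccos(p₁·p₂) ≈ 2.210 rad (126.6°). The total great-circle distance is δ·R ≈ 2.210 × 6371 ≈ 14079 km, so the target fraction is f = 2000/14079 ≈ 0.142.
Interpolate at f ≈ 0.142 with slerp weights a = sin((1−f)δ)/sin δ ≈ 1.181, b = sin(fδ)/sin δ ≈ 0.385.
p = a·p₁ + b·p₂ ≈ (0.238, 0.156, 0.959); φ = arcsin(p_z) ≈ 73.45°, λ = atan2(p_y, p_x) ≈ 33.18°.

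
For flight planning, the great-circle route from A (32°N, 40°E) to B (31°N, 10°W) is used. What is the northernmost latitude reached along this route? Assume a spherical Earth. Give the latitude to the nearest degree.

≈ 34°N

The great circle lies in the plane with unit normal n̂ = (p₁ × p₂)/|p₁ × p₂|.
Here n̂_z ≈ -0.828; the vertex latitude is φ_max = arccos|n̂_z| ≈ 34.1°.
Check via Clairaut: cos φ_max = |cos φ₁| · sin C = cos(32.0°)·sin(77.6°) ≈ 0.828, again giving ≈ 34.1°.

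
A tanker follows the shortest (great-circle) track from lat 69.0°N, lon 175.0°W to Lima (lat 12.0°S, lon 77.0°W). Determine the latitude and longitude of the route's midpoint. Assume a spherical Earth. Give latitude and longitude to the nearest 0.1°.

From cos δ = sin φ₁ sin φ₂ + cos φ₁ cos φ₂ cos Δλ, the central angle is δ ≈ 1.816 rad (104.1°).
Interpolate at f = 1/2 with slerp weights a = sin((1−f)δ)/sin δ ≈ 0.813, b = sin(fδ)/sin δ ≈ 0.813.
p = a·p₁ + b·p₂ ≈ (-0.111, -0.800, 0.590); φ = arcsin(p_z) ≈ 36.14°, λ = atan2(p_y, p_x) ≈ -97.92°.

≈ lat 36.1°N, lon 97.9°W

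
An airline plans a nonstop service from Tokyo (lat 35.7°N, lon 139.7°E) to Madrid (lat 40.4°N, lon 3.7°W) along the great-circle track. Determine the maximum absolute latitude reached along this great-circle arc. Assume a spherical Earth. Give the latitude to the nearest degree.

The great circle lies in the plane with unit normal n̂ = (p₁ × p₂)/|p₁ × p₂|.
Here n̂_z ≈ -0.371; the vertex latitude is φ_max = arccos|n̂_z| ≈ 68.2°.

≈ 68°N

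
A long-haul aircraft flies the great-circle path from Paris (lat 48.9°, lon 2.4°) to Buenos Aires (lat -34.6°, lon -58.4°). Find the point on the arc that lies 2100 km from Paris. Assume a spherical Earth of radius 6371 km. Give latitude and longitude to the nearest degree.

≈ lat 35°, lon -14°

From cos δ = sin φ₁ sin φ₂ + cos φ₁ cos φ₂ cos Δλ, the central angle is δ ≈ 1.735 rad (99.4°). The total great-circle distance is δ·R ≈ 1.735 × 6371 ≈ 11057 km, so the target fraction is f = 2100/11057 ≈ 0.190.
Interpolate at f ≈ 0.190 with slerp weights a = sin((1−f)δ)/sin δ ≈ 1.000, b = sin(fδ)/sin δ ≈ 0.328.
p = a·p₁ + b·p₂ ≈ (0.798, -0.203, 0.567); φ = arcsin(p_z) ≈ 34.56°, λ = atan2(p_y, p_x) ≈ -14.23°.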